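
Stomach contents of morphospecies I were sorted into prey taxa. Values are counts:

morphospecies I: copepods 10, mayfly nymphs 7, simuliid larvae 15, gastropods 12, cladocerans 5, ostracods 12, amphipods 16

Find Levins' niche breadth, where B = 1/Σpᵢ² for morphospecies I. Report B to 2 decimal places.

Proportions for morphospecies I (n=77): 10/77=0.1299, 7/77=0.0909, 15/77=0.1948, 12/77=0.1558, 5/77=0.0649, 12/77=0.1558, 16/77=0.2078
Σpᵢ² = 0.1299² + 0.0909² + 0.1948² + 0.1558² + 0.0649² + 0.1558² + 0.2078² = 0.016874 + 0.008263 + 0.037947 + 0.024274 + 0.004212 + 0.024274 + 0.043181 = 0.159025
B = 1 / 0.159025 = 6.2883

6.29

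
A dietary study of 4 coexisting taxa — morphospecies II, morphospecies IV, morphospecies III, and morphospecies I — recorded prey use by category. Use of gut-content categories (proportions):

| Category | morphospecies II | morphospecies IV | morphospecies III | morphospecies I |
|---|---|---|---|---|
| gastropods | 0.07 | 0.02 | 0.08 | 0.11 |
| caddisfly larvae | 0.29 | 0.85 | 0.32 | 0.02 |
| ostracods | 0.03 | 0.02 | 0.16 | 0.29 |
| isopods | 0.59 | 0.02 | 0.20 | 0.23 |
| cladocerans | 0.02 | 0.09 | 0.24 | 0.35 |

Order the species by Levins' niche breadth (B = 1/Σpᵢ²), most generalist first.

morphospecies III > morphospecies I > morphospecies II > morphospecies IV

Σp_IIᵢ² = 0.07² + 0.29² + 0.03² + 0.59² + 0.02² = 0.0049 + 0.0841 + 0.0009 + 0.3481 + 0.0004 = 0.4384
B_II = 1 / 0.4384 = 2.2810
Σp_IVᵢ² = 0.02² + 0.85² + 0.02² + 0.02² + 0.09² = 0.0004 + 0.7225 + 0.0004 + 0.0004 + 0.0081 = 0.7318
B_IV = 1 / 0.7318 = 1.3665
Σp_IIIᵢ² = 0.08² + 0.32² + 0.16² + 0.20² + 0.24² = 0.0064 + 0.1024 + 0.0256 + 0.0400 + 0.0576 = 0.2320
B_III = 1 / 0.2320 = 4.3103
Σp_Iᵢ² = 0.11² + 0.02² + 0.29² + 0.23² + 0.35² = 0.0121 + 0.0004 + 0.0841 + 0.0529 + 0.1225 = 0.2720
B_I = 1 / 0.2720 = 3.6765
Ranking by B (broadest → narrowest): morphospecies III (4.31) > morphospecies I (3.68) > morphospecies II (2.28) > morphospecies IV (1.37)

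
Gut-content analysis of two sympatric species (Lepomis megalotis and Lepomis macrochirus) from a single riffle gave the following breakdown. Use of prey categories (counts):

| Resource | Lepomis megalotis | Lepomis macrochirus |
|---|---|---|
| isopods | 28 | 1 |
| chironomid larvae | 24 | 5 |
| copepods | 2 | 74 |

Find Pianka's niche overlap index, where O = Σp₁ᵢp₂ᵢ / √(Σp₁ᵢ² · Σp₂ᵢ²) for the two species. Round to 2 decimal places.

Proportions for Lepomis megalotis (n=54): 28/54=0.5185, 24/54=0.4444, 2/54=0.0370
Proportions for Lepomis macrochirus (n=80): 1/80=0.0125, 5/80=0.0625, 74/80=0.9250
Σ p₁ᵢp₂ᵢ = 0.006481 + 0.027775 + 0.034225 = 0.068481
Σp_1ᵢ² = 0.5185² + 0.4444² + 0.0370² = 0.268842 + 0.197491 + 0.001369 = 0.467702
Σp_2ᵢ² = 0.0125² + 0.0625² + 0.9250² = 0.000156 + 0.003906 + 0.855625 = 0.859687
O = 0.068481 / √(0.467702 × 0.859687) = 0.068481 / 0.6340957 = 0.1080

0.11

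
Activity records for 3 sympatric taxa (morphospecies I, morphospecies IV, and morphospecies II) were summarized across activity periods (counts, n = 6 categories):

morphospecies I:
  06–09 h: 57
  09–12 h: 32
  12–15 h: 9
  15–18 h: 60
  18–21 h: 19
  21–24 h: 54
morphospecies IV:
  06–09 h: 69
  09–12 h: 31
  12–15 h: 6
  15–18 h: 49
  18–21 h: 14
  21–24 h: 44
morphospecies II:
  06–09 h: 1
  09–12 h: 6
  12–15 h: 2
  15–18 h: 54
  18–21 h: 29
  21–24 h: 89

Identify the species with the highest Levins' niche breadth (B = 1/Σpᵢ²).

morphospecies I

Proportions for morphospecies I (n=231): 57/231=0.2468, 32/231=0.1385, 9/231=0.0390, 60/231=0.2597, 19/231=0.0823, 54/231=0.2338
Proportions for morphospecies IV (n=213): 69/213=0.3239, 31/213=0.1455, 6/213=0.0282, 49/213=0.2300, 14/213=0.0657, 44/213=0.2066
Proportions for morphospecies II (n=181): 1/181=0.0055, 6/181=0.0331, 2/181=0.0110, 54/181=0.2983, 29/181=0.1602, 89/181=0.4917
Σp_Iᵢ² = 0.2468² + 0.1385² + 0.0390² + 0.2597² + 0.0823² + 0.2338² = 0.060910 + 0.019182 + 0.001521 + 0.067444 + 0.006773 + 0.054662 = 0.210492
B_I = 1 / 0.210492 = 4.7508
Σp_IVᵢ² = 0.3239² + 0.1455² + 0.0282² + 0.2300² + 0.0657² + 0.2066² = 0.104911 + 0.021170 + 0.000795 + 0.052900 + 0.004316 + 0.042684 = 0.226776
B_IV = 1 / 0.226776 = 4.4096
Σp_IIᵢ² = 0.0055² + 0.0331² + 0.0110² + 0.2983² + 0.1602² + 0.4917² = 0.000030 + 0.001096 + 0.000121 + 0.088983 + 0.025664 + 0.241769 = 0.357663
B_II = 1 / 0.357663 = 2.7959
Highest B → broadest niche (most generalist): morphospecies I (B = 4.75).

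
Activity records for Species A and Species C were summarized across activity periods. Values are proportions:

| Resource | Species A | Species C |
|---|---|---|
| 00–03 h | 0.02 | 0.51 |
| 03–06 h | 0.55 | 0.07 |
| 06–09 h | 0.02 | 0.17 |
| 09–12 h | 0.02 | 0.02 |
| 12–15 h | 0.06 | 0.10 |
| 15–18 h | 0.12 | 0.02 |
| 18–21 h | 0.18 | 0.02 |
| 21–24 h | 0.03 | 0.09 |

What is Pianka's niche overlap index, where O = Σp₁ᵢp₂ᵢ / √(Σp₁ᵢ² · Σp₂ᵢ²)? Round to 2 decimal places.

0.20

Σ p₁ᵢp₂ᵢ = 0.0102 + 0.0385 + 0.0034 + 0.0004 + 0.0060 + 0.0024 + 0.0036 + 0.0027 = 0.0672
Σp_1ᵢ² = 0.02² + 0.55² + 0.02² + 0.02² + 0.06² + 0.12² + 0.18² + 0.03² = 0.0004 + 0.3025 + 0.0004 + 0.0004 + 0.0036 + 0.0144 + 0.0324 + 0.0009 = 0.3550
Σp_2ᵢ² = 0.51² + 0.07² + 0.17² + 0.02² + 0.10² + 0.02² + 0.02² + 0.09² = 0.2601 + 0.0049 + 0.0289 + 0.0004 + 0.0100 + 0.0004 + 0.0004 + 0.0081 = 0.3132
O = 0.0672 / √(0.3550 × 0.3132) = 0.0672 / 0.33345 = 0.2015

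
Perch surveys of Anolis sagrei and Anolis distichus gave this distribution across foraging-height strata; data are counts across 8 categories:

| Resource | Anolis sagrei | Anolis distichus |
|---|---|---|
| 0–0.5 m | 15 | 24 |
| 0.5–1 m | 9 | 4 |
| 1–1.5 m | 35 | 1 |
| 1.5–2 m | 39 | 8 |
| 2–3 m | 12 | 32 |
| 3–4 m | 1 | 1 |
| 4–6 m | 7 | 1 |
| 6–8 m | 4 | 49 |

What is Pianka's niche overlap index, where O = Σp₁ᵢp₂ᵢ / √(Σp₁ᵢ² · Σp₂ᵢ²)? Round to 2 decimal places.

Proportions for Anolis sagrei (n=122): 15/122=0.1230, 9/122=0.0738, 35/122=0.2869, 39/122=0.3197, 12/122=0.0984, 1/122=0.0082, 7/122=0.0574, 4/122=0.0328
Proportions for Anolis distichus (n=120): 24/120=0.2000, 4/120=0.0333, 1/120=0.0083, 8/120=0.0667, 32/120=0.2667, 1/120=0.0083, 1/120=0.0083, 49/120=0.4083
Σ p₁ᵢp₂ᵢ = 0.024600 + 0.002458 + 0.002381 + 0.021324 + 0.026243 + 0.000068 + 0.000476 + 0.013392 = 0.090942
Σp_1ᵢ² = 0.1230² + 0.0738² + 0.2869² + 0.3197² + 0.0984² + 0.0082² + 0.0574² + 0.0328² = 0.015129 + 0.005446 + 0.082312 + 0.102208 + 0.009683 + 0.000067 + 0.003295 + 0.001076 = 0.219216
Σp_2ᵢ² = 0.2000² + 0.0333² + 0.0083² + 0.0667² + 0.2667² + 0.0083² + 0.0083² + 0.4083² = 0.040000 + 0.001109 + 0.000069 + 0.004449 + 0.071129 + 0.000069 + 0.000069 + 0.166709 = 0.283603
O = 0.090942 / √(0.219216 × 0.283603) = 0.090942 / 0.2493398 = 0.3647

0.36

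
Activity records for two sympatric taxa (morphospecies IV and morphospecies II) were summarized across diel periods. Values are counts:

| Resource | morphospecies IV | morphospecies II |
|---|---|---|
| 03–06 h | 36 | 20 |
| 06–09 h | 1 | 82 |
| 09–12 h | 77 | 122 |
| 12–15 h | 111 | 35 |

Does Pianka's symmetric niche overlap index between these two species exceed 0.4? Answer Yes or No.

Yes

Proportions for morphospecies IV (n=225): 36/225=0.1600, 1/225=0.0044, 77/225=0.3422, 111/225=0.4933
Proportions for morphospecies II (n=259): 20/259=0.0772, 82/259=0.3166, 122/259=0.4710, 35/259=0.1351
Σ p₁ᵢp₂ᵢ = 0.012352 + 0.001393 + 0.161176 + 0.066645 = 0.241566
Σp_1ᵢ² = 0.1600² + 0.0044² + 0.3422² + 0.4933² = 0.025600 + 0.000019 + 0.117101 + 0.243345 = 0.386065
Σp_2ᵢ² = 0.0772² + 0.3166² + 0.4710² + 0.1351² = 0.005960 + 0.100236 + 0.221841 + 0.018252 = 0.346289
O = 0.241566 / √(0.386065 × 0.346289) = 0.241566 / 0.3656365 = 0.6607
O = 0.6607 > 0.4 → Yes.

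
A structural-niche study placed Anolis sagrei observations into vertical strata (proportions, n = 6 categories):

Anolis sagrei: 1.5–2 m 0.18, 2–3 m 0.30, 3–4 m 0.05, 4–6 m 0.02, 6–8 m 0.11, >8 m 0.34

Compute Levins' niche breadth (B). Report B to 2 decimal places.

3.95

Σpᵢ² = 0.18² + 0.30² + 0.05² + 0.02² + 0.11² + 0.34² = 0.0324 + 0.0900 + 0.0025 + 0.0004 + 0.0121 + 0.1156 = 0.2530
B = 1 / 0.2530 = 3.9526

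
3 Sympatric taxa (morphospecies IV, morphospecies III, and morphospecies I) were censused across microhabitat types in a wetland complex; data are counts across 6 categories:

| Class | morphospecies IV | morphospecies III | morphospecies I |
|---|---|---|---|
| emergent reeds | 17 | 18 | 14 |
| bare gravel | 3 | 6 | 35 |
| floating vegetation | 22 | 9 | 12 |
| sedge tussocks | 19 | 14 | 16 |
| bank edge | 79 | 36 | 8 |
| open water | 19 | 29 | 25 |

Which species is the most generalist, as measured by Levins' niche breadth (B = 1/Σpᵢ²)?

Proportions for morphospecies IV (n=159): 17/159=0.1069, 3/159=0.0189, 22/159=0.1384, 19/159=0.1195, 79/159=0.4969, 19/159=0.1195
Proportions for morphospecies III (n=112): 18/112=0.1607, 6/112=0.0536, 9/112=0.0804, 14/112=0.1250, 36/112=0.3214, 29/112=0.2589
Proportions for morphospecies I (n=110): 14/110=0.1273, 35/110=0.3182, 12/110=0.1091, 16/110=0.1455, 8/110=0.0727, 25/110=0.2273
Σp_IVᵢ² = 0.1069² + 0.0189² + 0.1384² + 0.1195² + 0.4969² + 0.1195² = 0.011428 + 0.000357 + 0.019155 + 0.014280 + 0.246910 + 0.014280 = 0.306410
B_IV = 1 / 0.306410 = 3.2636
Σp_IIIᵢ² = 0.1607² + 0.0536² + 0.0804² + 0.1250² + 0.3214² + 0.2589² = 0.025824 + 0.002873 + 0.006464 + 0.015625 + 0.103298 + 0.067029 = 0.221113
B_III = 1 / 0.221113 = 4.5226
Σp_Iᵢ² = 0.1273² + 0.3182² + 0.1091² + 0.1455² + 0.0727² + 0.2273² = 0.016205 + 0.101251 + 0.011903 + 0.021170 + 0.005285 + 0.051665 = 0.207479
B_I = 1 / 0.207479 = 4.8198
Highest B → broadest niche (most generalist): morphospecies I (B = 4.82).

morphospecies I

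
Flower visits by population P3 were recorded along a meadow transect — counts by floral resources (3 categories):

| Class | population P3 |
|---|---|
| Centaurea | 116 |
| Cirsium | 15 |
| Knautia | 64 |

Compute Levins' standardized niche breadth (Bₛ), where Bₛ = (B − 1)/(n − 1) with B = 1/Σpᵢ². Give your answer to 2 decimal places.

Proportions for population P3 (n=195): 116/195=0.5949, 15/195=0.0769, 64/195=0.3282
Σpᵢ² = 0.5949² + 0.0769² + 0.3282² = 0.353906 + 0.005914 + 0.107715 = 0.467535
B = 1 / 0.467535 = 2.1389
Bₛ = (B − 1)/(n − 1) = (2.1389 − 1)/(3 − 1) = 1.1389/2 = 0.5695

0.57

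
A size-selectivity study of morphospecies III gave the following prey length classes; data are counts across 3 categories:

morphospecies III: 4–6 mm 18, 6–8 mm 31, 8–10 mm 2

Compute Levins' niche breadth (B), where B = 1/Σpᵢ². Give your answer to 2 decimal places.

2.02

Proportions for morphospecies III (n=51): 18/51=0.3529, 31/51=0.6078, 2/51=0.0392
Σpᵢ² = 0.3529² + 0.6078² + 0.0392² = 0.124538 + 0.369421 + 0.001537 = 0.495496
B = 1 / 0.495496 = 2.0182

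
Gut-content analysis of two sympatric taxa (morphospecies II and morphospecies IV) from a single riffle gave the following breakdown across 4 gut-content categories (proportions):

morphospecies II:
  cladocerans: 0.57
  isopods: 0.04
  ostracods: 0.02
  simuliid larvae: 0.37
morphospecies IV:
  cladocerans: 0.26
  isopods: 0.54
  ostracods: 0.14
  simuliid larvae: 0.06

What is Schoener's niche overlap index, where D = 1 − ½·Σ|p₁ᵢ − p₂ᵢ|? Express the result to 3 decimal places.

0.380

Σ|p₁ᵢ − p₂ᵢ| = 0.31 + 0.50 + 0.12 + 0.31 = 1.24
D = 1 − ½ × 1.24 = 1 − 0.620 = 0.38000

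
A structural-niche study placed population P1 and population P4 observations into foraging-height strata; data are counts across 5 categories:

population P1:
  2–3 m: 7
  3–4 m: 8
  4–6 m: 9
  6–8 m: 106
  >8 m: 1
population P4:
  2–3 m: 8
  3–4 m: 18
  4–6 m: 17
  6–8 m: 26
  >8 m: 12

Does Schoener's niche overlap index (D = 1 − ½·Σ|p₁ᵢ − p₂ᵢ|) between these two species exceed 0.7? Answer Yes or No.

No

Proportions for population P1 (n=131): 7/131=0.0534, 8/131=0.0611, 9/131=0.0687, 106/131=0.8092, 1/131=0.0076
Proportions for population P4 (n=81): 8/81=0.0988, 18/81=0.2222, 17/81=0.2099, 26/81=0.3210, 12/81=0.1481
Σ|p₁ᵢ − p₂ᵢ| = 0.0454 + 0.1611 + 0.1412 + 0.4882 + 0.1405 = 0.9764
D = 1 − ½ × 0.9764 = 1 − 0.48820 = 0.51180
D = 0.51180 < 0.7 → No.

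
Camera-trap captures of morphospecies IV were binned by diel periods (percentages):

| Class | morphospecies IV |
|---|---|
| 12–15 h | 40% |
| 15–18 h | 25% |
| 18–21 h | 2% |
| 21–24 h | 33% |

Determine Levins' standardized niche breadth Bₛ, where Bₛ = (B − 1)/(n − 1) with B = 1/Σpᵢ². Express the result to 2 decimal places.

0.67

Convert percentages to proportions (divide by 100).
Σpᵢ² = 0.40² + 0.25² + 0.02² + 0.33² = 0.1600 + 0.0625 + 0.0004 + 0.1089 = 0.3318
B = 1 / 0.3318 = 3.0139
Bₛ = (B − 1)/(n − 1) = (3.0139 − 1)/(4 − 1) = 2.0139/3 = 0.6713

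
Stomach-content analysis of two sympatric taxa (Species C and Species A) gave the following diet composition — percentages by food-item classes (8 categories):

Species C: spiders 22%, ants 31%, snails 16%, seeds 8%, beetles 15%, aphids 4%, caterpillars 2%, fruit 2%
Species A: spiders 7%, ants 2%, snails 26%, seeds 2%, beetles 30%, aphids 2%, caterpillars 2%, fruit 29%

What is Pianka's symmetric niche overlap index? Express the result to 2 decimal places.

Convert percentages to proportions (divide by 100).
Σ p₁ᵢp₂ᵢ = 0.0154 + 0.0062 + 0.0416 + 0.0016 + 0.0450 + 0.0008 + 0.0004 + 0.0058 = 0.1168
Σp_1ᵢ² = 0.22² + 0.31² + 0.16² + 0.08² + 0.15² + 0.04² + 0.02² + 0.02² = 0.0484 + 0.0961 + 0.0256 + 0.0064 + 0.0225 + 0.0016 + 0.0004 + 0.0004 = 0.2014
Σp_2ᵢ² = 0.07² + 0.02² + 0.26² + 0.02² + 0.30² + 0.02² + 0.02² + 0.29² = 0.0049 + 0.0004 + 0.0676 + 0.0004 + 0.0900 + 0.0004 + 0.0004 + 0.0841 = 0.2482
O = 0.1168 / √(0.2014 × 0.2482) = 0.1168 / 0.22358 = 0.5224

0.52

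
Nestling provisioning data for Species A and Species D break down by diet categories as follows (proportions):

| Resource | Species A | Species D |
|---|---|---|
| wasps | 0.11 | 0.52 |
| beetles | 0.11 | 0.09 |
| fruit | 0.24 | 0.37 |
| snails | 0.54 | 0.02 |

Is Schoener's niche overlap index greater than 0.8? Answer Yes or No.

Σ|p₁ᵢ − p₂ᵢ| = 0.41 + 0.02 + 0.13 + 0.52 = 1.08
D = 1 − ½ × 1.08 = 1 − 0.540 = 0.4600
D = 0.4600 < 0.8 → No.

No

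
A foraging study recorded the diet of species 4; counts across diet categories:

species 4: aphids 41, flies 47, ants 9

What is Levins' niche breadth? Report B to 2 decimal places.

2.37

Proportions for species 4 (n=97): 41/97=0.4227, 47/97=0.4845, 9/97=0.0928
Σpᵢ² = 0.4227² + 0.4845² + 0.0928² = 0.178675 + 0.234740 + 0.008612 = 0.422027
B = 1 / 0.422027 = 2.3695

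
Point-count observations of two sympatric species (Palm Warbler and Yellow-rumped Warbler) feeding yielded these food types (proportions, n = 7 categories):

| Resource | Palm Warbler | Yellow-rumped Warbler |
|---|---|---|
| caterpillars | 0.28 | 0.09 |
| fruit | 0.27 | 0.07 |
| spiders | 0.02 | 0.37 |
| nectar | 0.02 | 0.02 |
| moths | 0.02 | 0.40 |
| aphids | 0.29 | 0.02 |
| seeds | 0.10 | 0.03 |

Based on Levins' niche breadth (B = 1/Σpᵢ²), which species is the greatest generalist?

Palm Warbler

Σp_Palmᵢ² = 0.28² + 0.27² + 0.02² + 0.02² + 0.02² + 0.29² + 0.10² = 0.0784 + 0.0729 + 0.0004 + 0.0004 + 0.0004 + 0.0841 + 0.0100 = 0.2466
B_Palm = 1 / 0.2466 = 4.0552
Σp_Yellᵢ² = 0.09² + 0.07² + 0.37² + 0.02² + 0.40² + 0.02² + 0.03² = 0.0081 + 0.0049 + 0.1369 + 0.0004 + 0.1600 + 0.0004 + 0.0009 = 0.3116
B_Yell = 1 / 0.3116 = 3.2092
Highest B → broadest niche (most generalist): Palm Warbler (B = 4.06).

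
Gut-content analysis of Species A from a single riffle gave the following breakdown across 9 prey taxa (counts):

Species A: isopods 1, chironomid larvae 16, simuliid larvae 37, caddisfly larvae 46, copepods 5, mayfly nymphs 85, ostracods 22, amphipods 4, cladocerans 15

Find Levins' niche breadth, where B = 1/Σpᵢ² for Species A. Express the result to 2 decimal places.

Proportions for Species A (n=231): 1/231=0.0043, 16/231=0.0693, 37/231=0.1602, 46/231=0.1991, 5/231=0.0216, 85/231=0.3680, 22/231=0.0952, 4/231=0.0173, 15/231=0.0649
Σpᵢ² = 0.0043² + 0.0693² + 0.1602² + 0.1991² + 0.0216² + 0.3680² + 0.0952² + 0.0173² + 0.0649² = 0.000018 + 0.004802 + 0.025664 + 0.039641 + 0.000467 + 0.135424 + 0.009063 + 0.000299 + 0.004212 = 0.219590
B = 1 / 0.219590 = 4.5539

4.55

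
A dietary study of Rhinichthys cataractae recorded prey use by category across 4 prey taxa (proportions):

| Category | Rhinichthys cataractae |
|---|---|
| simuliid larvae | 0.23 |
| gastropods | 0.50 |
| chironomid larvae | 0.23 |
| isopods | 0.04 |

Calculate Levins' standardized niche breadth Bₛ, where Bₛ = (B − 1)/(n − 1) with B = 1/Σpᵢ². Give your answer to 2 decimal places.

0.60

Σpᵢ² = 0.23² + 0.50² + 0.23² + 0.04² = 0.0529 + 0.2500 + 0.0529 + 0.0016 = 0.3574
B = 1 / 0.3574 = 2.7980
Bₛ = (B − 1)/(n − 1) = (2.7980 − 1)/(4 − 1) = 1.7980/3 = 0.5993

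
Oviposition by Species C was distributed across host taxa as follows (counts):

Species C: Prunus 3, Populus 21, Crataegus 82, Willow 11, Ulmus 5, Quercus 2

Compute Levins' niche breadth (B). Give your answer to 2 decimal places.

2.10

Proportions for Species C (n=124): 3/124=0.0242, 21/124=0.1694, 82/124=0.6613, 11/124=0.0887, 5/124=0.0403, 2/124=0.0161
Σpᵢ² = 0.0242² + 0.1694² + 0.6613² + 0.0887² + 0.0403² + 0.0161² = 0.000586 + 0.028696 + 0.437318 + 0.007868 + 0.001624 + 0.000259 = 0.476351
B = 1 / 0.476351 = 2.0993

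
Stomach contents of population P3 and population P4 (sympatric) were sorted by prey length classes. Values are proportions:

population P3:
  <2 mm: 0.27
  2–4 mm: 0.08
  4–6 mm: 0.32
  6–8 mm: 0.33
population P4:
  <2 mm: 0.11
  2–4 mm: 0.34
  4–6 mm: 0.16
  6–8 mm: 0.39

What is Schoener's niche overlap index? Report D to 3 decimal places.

0.680

Σ|p₁ᵢ − p₂ᵢ| = 0.16 + 0.26 + 0.16 + 0.06 = 0.64
D = 1 − ½ × 0.64 = 1 − 0.320 = 0.68000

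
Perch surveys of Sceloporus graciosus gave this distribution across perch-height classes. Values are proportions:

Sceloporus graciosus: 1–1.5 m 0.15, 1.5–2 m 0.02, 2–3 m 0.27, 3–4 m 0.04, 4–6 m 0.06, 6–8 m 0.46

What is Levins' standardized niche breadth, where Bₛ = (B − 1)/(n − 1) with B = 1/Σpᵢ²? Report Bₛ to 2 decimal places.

0.44

Σpᵢ² = 0.15² + 0.02² + 0.27² + 0.04² + 0.06² + 0.46² = 0.0225 + 0.0004 + 0.0729 + 0.0016 + 0.0036 + 0.2116 = 0.3126
B = 1 / 0.3126 = 3.1990
Bₛ = (B − 1)/(n − 1) = (3.1990 − 1)/(6 − 1) = 2.1990/5 = 0.4398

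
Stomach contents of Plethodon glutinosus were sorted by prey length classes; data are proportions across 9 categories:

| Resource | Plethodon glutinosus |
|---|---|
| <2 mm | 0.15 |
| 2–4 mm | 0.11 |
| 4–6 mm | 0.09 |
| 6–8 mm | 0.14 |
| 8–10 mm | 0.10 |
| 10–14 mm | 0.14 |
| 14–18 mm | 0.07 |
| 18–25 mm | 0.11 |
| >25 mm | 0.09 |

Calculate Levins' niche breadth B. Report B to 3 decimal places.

Σpᵢ² = 0.15² + 0.11² + 0.09² + 0.14² + 0.10² + 0.14² + 0.07² + 0.11² + 0.09² = 0.0225 + 0.0121 + 0.0081 + 0.0196 + 0.0100 + 0.0196 + 0.0049 + 0.0121 + 0.0081 = 0.1170
B = 1 / 0.1170 = 8.54701

8.547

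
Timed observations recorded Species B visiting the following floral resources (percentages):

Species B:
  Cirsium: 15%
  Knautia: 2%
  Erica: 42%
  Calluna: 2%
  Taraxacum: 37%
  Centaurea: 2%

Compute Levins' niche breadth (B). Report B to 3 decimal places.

Convert percentages to proportions (divide by 100).
Σpᵢ² = 0.15² + 0.02² + 0.42² + 0.02² + 0.37² + 0.02² = 0.0225 + 0.0004 + 0.1764 + 0.0004 + 0.1369 + 0.0004 = 0.3370
B = 1 / 0.3370 = 2.96736

2.967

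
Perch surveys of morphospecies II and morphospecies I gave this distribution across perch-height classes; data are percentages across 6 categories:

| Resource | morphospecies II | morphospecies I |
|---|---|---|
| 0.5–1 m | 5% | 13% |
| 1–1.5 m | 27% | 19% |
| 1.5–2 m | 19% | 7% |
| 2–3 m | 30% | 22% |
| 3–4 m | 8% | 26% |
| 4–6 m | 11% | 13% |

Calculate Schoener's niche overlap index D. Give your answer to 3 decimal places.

Convert percentages to proportions (divide by 100).
Σ|p₁ᵢ − p₂ᵢ| = 0.08 + 0.08 + 0.12 + 0.08 + 0.18 + 0.02 = 0.56
D = 1 − ½ × 0.56 = 1 − 0.280 = 0.72000

0.720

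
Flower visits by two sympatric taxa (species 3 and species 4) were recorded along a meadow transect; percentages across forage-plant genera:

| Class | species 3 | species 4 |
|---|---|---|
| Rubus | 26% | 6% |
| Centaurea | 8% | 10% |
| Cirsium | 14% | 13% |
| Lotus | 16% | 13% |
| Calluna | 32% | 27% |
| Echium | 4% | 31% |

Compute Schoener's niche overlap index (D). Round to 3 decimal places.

0.710

Convert percentages to proportions (divide by 100).
Σ|p₁ᵢ − p₂ᵢ| = 0.20 + 0.02 + 0.01 + 0.03 + 0.05 + 0.27 = 0.58
D = 1 − ½ × 0.58 = 1 − 0.290 = 0.71000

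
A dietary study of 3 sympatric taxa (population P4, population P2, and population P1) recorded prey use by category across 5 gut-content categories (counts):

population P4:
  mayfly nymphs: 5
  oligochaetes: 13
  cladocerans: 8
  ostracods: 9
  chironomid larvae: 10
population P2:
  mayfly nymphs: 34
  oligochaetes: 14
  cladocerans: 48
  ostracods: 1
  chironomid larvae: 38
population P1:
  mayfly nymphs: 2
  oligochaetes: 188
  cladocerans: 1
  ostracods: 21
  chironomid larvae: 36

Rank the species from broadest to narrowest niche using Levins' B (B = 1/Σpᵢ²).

Proportions for population P4 (n=45): 5/45=0.1111, 13/45=0.2889, 8/45=0.1778, 9/45=0.2000, 10/45=0.2222
Proportions for population P2 (n=135): 34/135=0.2519, 14/135=0.1037, 48/135=0.3556, 1/135=0.0074, 38/135=0.2815
Proportions for population P1 (n=248): 2/248=0.0081, 188/248=0.7581, 1/248=0.0040, 21/248=0.0847, 36/248=0.1452
Σp_P4ᵢ² = 0.1111² + 0.2889² + 0.1778² + 0.2000² + 0.2222² = 0.012343 + 0.083463 + 0.031613 + 0.040000 + 0.049373 = 0.216792
B_P4 = 1 / 0.216792 = 4.6127
Σp_P2ᵢ² = 0.2519² + 0.1037² + 0.3556² + 0.0074² + 0.2815² = 0.063454 + 0.010754 + 0.126451 + 0.000055 + 0.079242 = 0.279956
B_P2 = 1 / 0.279956 = 3.5720
Σp_P1ᵢ² = 0.0081² + 0.7581² + 0.0040² + 0.0847² + 0.1452² = 0.000066 + 0.574716 + 0.000016 + 0.007174 + 0.021083 = 0.603055
B_P1 = 1 / 0.603055 = 1.6582
Ranking by B (broadest → narrowest): population P4 (4.61) > population P2 (3.57) > population P1 (1.66)

population P4 > population P2 > population P1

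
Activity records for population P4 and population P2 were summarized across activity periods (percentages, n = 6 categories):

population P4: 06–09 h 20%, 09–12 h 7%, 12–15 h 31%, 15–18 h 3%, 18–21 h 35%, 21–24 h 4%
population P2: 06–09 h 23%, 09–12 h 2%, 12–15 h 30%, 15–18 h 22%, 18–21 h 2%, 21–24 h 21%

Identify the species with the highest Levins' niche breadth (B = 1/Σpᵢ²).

Convert percentages to proportions (divide by 100).
Σp_P4ᵢ² = 0.20² + 0.07² + 0.31² + 0.03² + 0.35² + 0.04² = 0.0400 + 0.0049 + 0.0961 + 0.0009 + 0.1225 + 0.0016 = 0.2660
B_P4 = 1 / 0.2660 = 3.7594
Σp_P2ᵢ² = 0.23² + 0.02² + 0.30² + 0.22² + 0.02² + 0.21² = 0.0529 + 0.0004 + 0.0900 + 0.0484 + 0.0004 + 0.0441 = 0.2362
B_P2 = 1 / 0.2362 = 4.2337
Highest B → broadest niche (most generalist): population P2 (B = 4.23).

population P2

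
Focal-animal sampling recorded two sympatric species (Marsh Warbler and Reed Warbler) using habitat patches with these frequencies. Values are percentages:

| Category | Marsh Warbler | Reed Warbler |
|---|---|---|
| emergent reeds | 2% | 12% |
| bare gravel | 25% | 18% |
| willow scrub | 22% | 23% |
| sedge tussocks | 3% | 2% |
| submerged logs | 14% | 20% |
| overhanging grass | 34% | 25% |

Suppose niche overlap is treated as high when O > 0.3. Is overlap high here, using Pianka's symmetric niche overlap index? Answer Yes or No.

Yes

Convert percentages to proportions (divide by 100).
Σ p₁ᵢp₂ᵢ = 0.0024 + 0.0450 + 0.0506 + 0.0006 + 0.0280 + 0.0850 = 0.2116
Σp_1ᵢ² = 0.02² + 0.25² + 0.22² + 0.03² + 0.14² + 0.34² = 0.0004 + 0.0625 + 0.0484 + 0.0009 + 0.0196 + 0.1156 = 0.2474
Σp_2ᵢ² = 0.12² + 0.18² + 0.23² + 0.02² + 0.20² + 0.25² = 0.0144 + 0.0324 + 0.0529 + 0.0004 + 0.0400 + 0.0625 = 0.2026
O = 0.2116 / √(0.2474 × 0.2026) = 0.2116 / 0.22388 = 0.9451
O = 0.9451 > 0.3 → Yes.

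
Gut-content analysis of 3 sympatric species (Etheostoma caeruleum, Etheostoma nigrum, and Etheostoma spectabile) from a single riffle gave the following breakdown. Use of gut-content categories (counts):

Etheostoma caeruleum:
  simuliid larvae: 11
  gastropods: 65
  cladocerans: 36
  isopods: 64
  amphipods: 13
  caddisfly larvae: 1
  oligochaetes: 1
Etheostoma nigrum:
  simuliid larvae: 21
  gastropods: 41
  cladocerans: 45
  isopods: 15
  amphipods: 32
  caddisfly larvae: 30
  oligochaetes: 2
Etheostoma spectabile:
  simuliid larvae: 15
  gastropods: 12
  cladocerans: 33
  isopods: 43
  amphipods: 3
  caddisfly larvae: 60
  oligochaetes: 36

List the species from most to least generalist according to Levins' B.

Proportions for Etheostoma caeruleum (n=191): 11/191=0.0576, 65/191=0.3403, 36/191=0.1885, 64/191=0.3351, 13/191=0.0681, 1/191=0.0052, 1/191=0.0052
Proportions for Etheostoma nigrum (n=186): 21/186=0.1129, 41/186=0.2204, 45/186=0.2419, 15/186=0.0806, 32/186=0.1720, 30/186=0.1613, 2/186=0.0108
Proportions for Etheostoma spectabile (n=202): 15/202=0.0743, 12/202=0.0594, 33/202=0.1634, 43/202=0.2129, 3/202=0.0149, 60/202=0.2970, 36/202=0.1782
Σp_caerᵢ² = 0.0576² + 0.3403² + 0.1885² + 0.3351² + 0.0681² + 0.0052² + 0.0052² = 0.003318 + 0.115804 + 0.035532 + 0.112292 + 0.004638 + 0.000027 + 0.000027 = 0.271638
B_caer = 1 / 0.271638 = 3.6814
Σp_nigrᵢ² = 0.1129² + 0.2204² + 0.2419² + 0.0806² + 0.1720² + 0.1613² + 0.0108² = 0.012746 + 0.048576 + 0.058516 + 0.006496 + 0.029584 + 0.026018 + 0.000117 = 0.182053
B_nigr = 1 / 0.182053 = 5.4929
Σp_specᵢ² = 0.0743² + 0.0594² + 0.1634² + 0.2129² + 0.0149² + 0.2970² + 0.1782² = 0.005520 + 0.003528 + 0.026700 + 0.045326 + 0.000222 + 0.088209 + 0.031755 = 0.201260
B_spec = 1 / 0.201260 = 4.9687
Ranking by B (broadest → narrowest): Etheostoma nigrum (5.49) > Etheostoma spectabile (4.97) > Etheostoma caeruleum (3.68)

Etheostoma nigrum > Etheostoma spectabile > Etheostoma caeruleum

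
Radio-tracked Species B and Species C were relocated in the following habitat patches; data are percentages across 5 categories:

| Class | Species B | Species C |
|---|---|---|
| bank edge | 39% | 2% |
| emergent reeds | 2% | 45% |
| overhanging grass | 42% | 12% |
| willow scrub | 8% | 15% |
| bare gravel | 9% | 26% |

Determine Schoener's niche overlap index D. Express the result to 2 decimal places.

Convert percentages to proportions (divide by 100).
Σ|p₁ᵢ − p₂ᵢ| = 0.37 + 0.43 + 0.30 + 0.07 + 0.17 = 1.34
D = 1 − ½ × 1.34 = 1 − 0.670 = 0.3300

0.33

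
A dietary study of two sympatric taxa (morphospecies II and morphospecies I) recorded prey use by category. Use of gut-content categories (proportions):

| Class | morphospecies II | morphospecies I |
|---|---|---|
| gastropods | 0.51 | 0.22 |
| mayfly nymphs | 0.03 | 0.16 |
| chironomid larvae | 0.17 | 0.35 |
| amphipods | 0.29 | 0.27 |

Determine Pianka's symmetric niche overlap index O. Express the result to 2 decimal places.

Σ p₁ᵢp₂ᵢ = 0.1122 + 0.0048 + 0.0595 + 0.0783 = 0.2548
Σp_1ᵢ² = 0.51² + 0.03² + 0.17² + 0.29² = 0.2601 + 0.0009 + 0.0289 + 0.0841 = 0.3740
Σp_2ᵢ² = 0.22² + 0.16² + 0.35² + 0.27² = 0.0484 + 0.0256 + 0.1225 + 0.0729 = 0.2694
O = 0.2548 / √(0.3740 × 0.2694) = 0.2548 / 0.31742 = 0.8027

0.80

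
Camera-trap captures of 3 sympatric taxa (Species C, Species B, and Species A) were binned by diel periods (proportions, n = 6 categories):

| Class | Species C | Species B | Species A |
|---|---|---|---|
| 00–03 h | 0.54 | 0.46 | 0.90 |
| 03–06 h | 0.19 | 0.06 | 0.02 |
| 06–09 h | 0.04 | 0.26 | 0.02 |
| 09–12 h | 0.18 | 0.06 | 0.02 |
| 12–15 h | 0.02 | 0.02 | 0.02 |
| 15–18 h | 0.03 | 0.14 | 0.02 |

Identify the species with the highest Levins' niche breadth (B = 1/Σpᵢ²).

Species B

Σp_Cᵢ² = 0.54² + 0.19² + 0.04² + 0.18² + 0.02² + 0.03² = 0.2916 + 0.0361 + 0.0016 + 0.0324 + 0.0004 + 0.0009 = 0.3630
B_C = 1 / 0.3630 = 2.7548
Σp_Bᵢ² = 0.46² + 0.06² + 0.26² + 0.06² + 0.02² + 0.14² = 0.2116 + 0.0036 + 0.0676 + 0.0036 + 0.0004 + 0.0196 = 0.3064
B_B = 1 / 0.3064 = 3.2637
Σp_Aᵢ² = 0.90² + 0.02² + 0.02² + 0.02² + 0.02² + 0.02² = 0.8100 + 0.0004 + 0.0004 + 0.0004 + 0.0004 + 0.0004 = 0.8120
B_A = 1 / 0.8120 = 1.2315
Highest B → broadest niche (most generalist): Species B (B = 3.26).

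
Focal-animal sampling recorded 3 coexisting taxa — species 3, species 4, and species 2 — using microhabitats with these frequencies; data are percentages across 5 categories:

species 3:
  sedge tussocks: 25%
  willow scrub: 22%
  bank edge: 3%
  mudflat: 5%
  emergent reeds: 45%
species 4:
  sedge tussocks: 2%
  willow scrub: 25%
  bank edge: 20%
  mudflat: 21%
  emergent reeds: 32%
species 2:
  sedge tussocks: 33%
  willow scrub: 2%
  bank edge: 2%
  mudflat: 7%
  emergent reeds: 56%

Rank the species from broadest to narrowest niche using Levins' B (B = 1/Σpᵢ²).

species 4 > species 3 > species 2

Convert percentages to proportions (divide by 100).
Σp_3ᵢ² = 0.25² + 0.22² + 0.03² + 0.05² + 0.45² = 0.0625 + 0.0484 + 0.0009 + 0.0025 + 0.2025 = 0.3168
B_3 = 1 / 0.3168 = 3.1566
Σp_4ᵢ² = 0.02² + 0.25² + 0.20² + 0.21² + 0.32² = 0.0004 + 0.0625 + 0.0400 + 0.0441 + 0.1024 = 0.2494
B_4 = 1 / 0.2494 = 4.0096
Σp_2ᵢ² = 0.33² + 0.02² + 0.02² + 0.07² + 0.56² = 0.1089 + 0.0004 + 0.0004 + 0.0049 + 0.3136 = 0.4282
B_2 = 1 / 0.4282 = 2.3354
Ranking by B (broadest → narrowest): species 4 (4.01) > species 3 (3.16) > species 2 (2.34)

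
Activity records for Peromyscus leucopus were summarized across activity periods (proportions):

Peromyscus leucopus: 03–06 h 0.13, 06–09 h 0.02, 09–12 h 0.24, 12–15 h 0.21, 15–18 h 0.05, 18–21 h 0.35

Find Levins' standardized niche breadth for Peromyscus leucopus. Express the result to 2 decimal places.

Σpᵢ² = 0.13² + 0.02² + 0.24² + 0.21² + 0.05² + 0.35² = 0.0169 + 0.0004 + 0.0576 + 0.0441 + 0.0025 + 0.1225 = 0.2440
B = 1 / 0.2440 = 4.0984
Bₛ = (B − 1)/(n − 1) = (4.0984 − 1)/(6 − 1) = 3.0984/5 = 0.6197

0.62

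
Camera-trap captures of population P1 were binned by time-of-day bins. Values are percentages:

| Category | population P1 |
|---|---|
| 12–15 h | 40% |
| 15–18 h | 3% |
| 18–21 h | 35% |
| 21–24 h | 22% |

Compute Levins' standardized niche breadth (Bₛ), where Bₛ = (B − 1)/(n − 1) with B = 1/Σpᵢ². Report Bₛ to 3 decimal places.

Convert percentages to proportions (divide by 100).
Σpᵢ² = 0.40² + 0.03² + 0.35² + 0.22² = 0.1600 + 0.0009 + 0.1225 + 0.0484 = 0.3318
B = 1 / 0.3318 = 3.01386
Bₛ = (B − 1)/(n − 1) = (3.01386 − 1)/(4 − 1) = 2.01386/3 = 0.67129

0.671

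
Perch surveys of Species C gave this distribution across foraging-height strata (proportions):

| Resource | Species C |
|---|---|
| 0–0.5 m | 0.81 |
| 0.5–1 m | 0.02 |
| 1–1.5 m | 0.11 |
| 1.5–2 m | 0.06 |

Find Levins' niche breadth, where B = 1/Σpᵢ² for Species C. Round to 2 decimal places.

Σpᵢ² = 0.81² + 0.02² + 0.11² + 0.06² = 0.6561 + 0.0004 + 0.0121 + 0.0036 = 0.6722
B = 1 / 0.6722 = 1.4877

1.49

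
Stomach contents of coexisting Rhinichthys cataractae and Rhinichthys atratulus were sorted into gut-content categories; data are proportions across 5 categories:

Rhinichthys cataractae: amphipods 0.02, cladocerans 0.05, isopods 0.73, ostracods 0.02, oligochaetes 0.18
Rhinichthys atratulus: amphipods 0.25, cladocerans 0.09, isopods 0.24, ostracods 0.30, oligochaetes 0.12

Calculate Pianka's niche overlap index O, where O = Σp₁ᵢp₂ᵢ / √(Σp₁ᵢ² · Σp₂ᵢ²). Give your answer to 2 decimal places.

0.58

Σ p₁ᵢp₂ᵢ = 0.0050 + 0.0045 + 0.1752 + 0.0060 + 0.0216 = 0.2123
Σp_1ᵢ² = 0.02² + 0.05² + 0.73² + 0.02² + 0.18² = 0.0004 + 0.0025 + 0.5329 + 0.0004 + 0.0324 = 0.5686
Σp_2ᵢ² = 0.25² + 0.09² + 0.24² + 0.30² + 0.12² = 0.0625 + 0.0081 + 0.0576 + 0.0900 + 0.0144 = 0.2326
O = 0.2123 / √(0.5686 × 0.2326) = 0.2123 / 0.36367 = 0.5838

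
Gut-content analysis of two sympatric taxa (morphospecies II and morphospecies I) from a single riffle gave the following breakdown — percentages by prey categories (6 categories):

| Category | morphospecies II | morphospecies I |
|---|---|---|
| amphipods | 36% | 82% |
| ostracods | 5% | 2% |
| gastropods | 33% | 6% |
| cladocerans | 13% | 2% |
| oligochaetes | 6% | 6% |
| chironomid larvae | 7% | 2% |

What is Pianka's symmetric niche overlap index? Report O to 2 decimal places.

0.76

Convert percentages to proportions (divide by 100).
Σ p₁ᵢp₂ᵢ = 0.2952 + 0.0010 + 0.0198 + 0.0026 + 0.0036 + 0.0014 = 0.3236
Σp_1ᵢ² = 0.36² + 0.05² + 0.33² + 0.13² + 0.06² + 0.07² = 0.1296 + 0.0025 + 0.1089 + 0.0169 + 0.0036 + 0.0049 = 0.2664
Σp_2ᵢ² = 0.82² + 0.02² + 0.06² + 0.02² + 0.06² + 0.02² = 0.6724 + 0.0004 + 0.0036 + 0.0004 + 0.0036 + 0.0004 = 0.6808
O = 0.3236 / √(0.2664 × 0.6808) = 0.3236 / 0.42587 = 0.7599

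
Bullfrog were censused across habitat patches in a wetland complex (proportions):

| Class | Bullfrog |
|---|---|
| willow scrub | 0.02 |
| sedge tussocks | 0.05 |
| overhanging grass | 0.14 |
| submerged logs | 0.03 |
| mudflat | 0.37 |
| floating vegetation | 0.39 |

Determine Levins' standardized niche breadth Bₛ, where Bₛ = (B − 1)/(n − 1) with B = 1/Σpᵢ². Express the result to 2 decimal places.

0.44

Σpᵢ² = 0.02² + 0.05² + 0.14² + 0.03² + 0.37² + 0.39² = 0.0004 + 0.0025 + 0.0196 + 0.0009 + 0.1369 + 0.1521 = 0.3124
B = 1 / 0.3124 = 3.2010
Bₛ = (B − 1)/(n − 1) = (3.2010 − 1)/(6 − 1) = 2.2010/5 = 0.4402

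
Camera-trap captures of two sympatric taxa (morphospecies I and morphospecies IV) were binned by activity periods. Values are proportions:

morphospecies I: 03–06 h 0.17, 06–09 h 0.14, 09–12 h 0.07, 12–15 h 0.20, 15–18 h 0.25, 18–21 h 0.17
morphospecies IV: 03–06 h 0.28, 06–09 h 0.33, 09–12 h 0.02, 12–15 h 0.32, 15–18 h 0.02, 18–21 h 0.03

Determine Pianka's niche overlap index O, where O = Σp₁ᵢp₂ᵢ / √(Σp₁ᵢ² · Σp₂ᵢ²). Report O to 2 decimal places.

Σ p₁ᵢp₂ᵢ = 0.0476 + 0.0462 + 0.0014 + 0.0640 + 0.0050 + 0.0051 = 0.1693
Σp_1ᵢ² = 0.17² + 0.14² + 0.07² + 0.20² + 0.25² + 0.17² = 0.0289 + 0.0196 + 0.0049 + 0.0400 + 0.0625 + 0.0289 = 0.1848
Σp_2ᵢ² = 0.28² + 0.33² + 0.02² + 0.32² + 0.02² + 0.03² = 0.0784 + 0.1089 + 0.0004 + 0.1024 + 0.0004 + 0.0009 = 0.2914
O = 0.1693 / √(0.1848 × 0.2914) = 0.1693 / 0.23206 = 0.7296

0.73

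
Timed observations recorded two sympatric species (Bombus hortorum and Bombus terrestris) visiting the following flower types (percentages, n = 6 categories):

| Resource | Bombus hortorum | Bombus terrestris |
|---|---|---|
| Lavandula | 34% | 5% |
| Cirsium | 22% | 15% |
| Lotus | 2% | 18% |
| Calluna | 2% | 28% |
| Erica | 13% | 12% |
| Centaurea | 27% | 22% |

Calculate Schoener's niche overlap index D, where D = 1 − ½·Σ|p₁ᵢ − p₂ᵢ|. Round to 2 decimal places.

Convert percentages to proportions (divide by 100).
Σ|p₁ᵢ − p₂ᵢ| = 0.29 + 0.07 + 0.16 + 0.26 + 0.01 + 0.05 = 0.84
D = 1 − ½ × 0.84 = 1 − 0.420 = 0.5800

0.58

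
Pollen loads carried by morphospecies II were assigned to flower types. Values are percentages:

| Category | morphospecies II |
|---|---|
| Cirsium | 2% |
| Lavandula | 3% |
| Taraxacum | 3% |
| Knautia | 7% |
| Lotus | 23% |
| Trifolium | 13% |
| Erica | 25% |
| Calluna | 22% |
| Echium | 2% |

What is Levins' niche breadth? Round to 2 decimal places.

Convert percentages to proportions (divide by 100).
Σpᵢ² = 0.02² + 0.03² + 0.03² + 0.07² + 0.23² + 0.13² + 0.25² + 0.22² + 0.02² = 0.0004 + 0.0009 + 0.0009 + 0.0049 + 0.0529 + 0.0169 + 0.0625 + 0.0484 + 0.0004 = 0.1882
B = 1 / 0.1882 = 5.3135

5.31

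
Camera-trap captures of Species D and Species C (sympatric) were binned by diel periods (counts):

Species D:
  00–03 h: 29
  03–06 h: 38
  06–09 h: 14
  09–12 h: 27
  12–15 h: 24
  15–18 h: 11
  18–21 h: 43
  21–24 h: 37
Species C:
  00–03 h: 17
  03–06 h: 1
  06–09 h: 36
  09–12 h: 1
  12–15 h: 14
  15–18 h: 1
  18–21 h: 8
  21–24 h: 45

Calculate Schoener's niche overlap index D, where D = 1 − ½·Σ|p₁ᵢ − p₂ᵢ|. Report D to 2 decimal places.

0.56

Proportions for Species D (n=223): 29/223=0.1300, 38/223=0.1704, 14/223=0.0628, 27/223=0.1211, 24/223=0.1076, 11/223=0.0493, 43/223=0.1928, 37/223=0.1659
Proportions for Species C (n=123): 17/123=0.1382, 1/123=0.0081, 36/123=0.2927, 1/123=0.0081, 14/123=0.1138, 1/123=0.0081, 8/123=0.0650, 45/123=0.3659
Σ|p₁ᵢ − p₂ᵢ| = 0.0082 + 0.1623 + 0.2299 + 0.1130 + 0.0062 + 0.0412 + 0.1278 + 0.2000 = 0.8886
D = 1 − ½ × 0.8886 = 1 − 0.44430 = 0.55570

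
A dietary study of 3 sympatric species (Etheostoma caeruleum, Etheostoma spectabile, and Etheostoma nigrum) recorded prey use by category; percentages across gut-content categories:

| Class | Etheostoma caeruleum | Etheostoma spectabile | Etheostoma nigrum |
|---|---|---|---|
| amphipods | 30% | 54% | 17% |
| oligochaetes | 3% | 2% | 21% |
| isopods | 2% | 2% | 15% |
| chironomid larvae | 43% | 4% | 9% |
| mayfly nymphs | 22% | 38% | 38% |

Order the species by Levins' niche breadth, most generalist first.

Etheostoma nigrum > Etheostoma caeruleum > Etheostoma spectabile

Convert percentages to proportions (divide by 100).
Σp_caerᵢ² = 0.30² + 0.03² + 0.02² + 0.43² + 0.22² = 0.0900 + 0.0009 + 0.0004 + 0.1849 + 0.0484 = 0.3246
B_caer = 1 / 0.3246 = 3.0807
Σp_specᵢ² = 0.54² + 0.02² + 0.02² + 0.04² + 0.38² = 0.2916 + 0.0004 + 0.0004 + 0.0016 + 0.1444 = 0.4384
B_spec = 1 / 0.4384 = 2.2810
Σp_nigrᵢ² = 0.17² + 0.21² + 0.15² + 0.09² + 0.38² = 0.0289 + 0.0441 + 0.0225 + 0.0081 + 0.1444 = 0.2480
B_nigr = 1 / 0.2480 = 4.0323
Ranking by B (broadest → narrowest): Etheostoma nigrum (4.03) > Etheostoma caeruleum (3.08) > Etheostoma spectabile (2.28)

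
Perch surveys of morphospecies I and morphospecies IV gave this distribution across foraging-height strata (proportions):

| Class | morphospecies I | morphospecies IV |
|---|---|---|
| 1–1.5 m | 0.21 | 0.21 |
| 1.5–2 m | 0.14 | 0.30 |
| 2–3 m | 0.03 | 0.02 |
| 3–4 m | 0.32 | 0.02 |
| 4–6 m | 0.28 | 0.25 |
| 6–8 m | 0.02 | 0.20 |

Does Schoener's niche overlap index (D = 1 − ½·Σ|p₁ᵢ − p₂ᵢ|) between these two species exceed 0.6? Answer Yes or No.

Σ|p₁ᵢ − p₂ᵢ| = 0.00 + 0.16 + 0.01 + 0.30 + 0.03 + 0.18 = 0.68
D = 1 − ½ × 0.68 = 1 − 0.340 = 0.6600
D = 0.6600 > 0.6 → Yes.

Yes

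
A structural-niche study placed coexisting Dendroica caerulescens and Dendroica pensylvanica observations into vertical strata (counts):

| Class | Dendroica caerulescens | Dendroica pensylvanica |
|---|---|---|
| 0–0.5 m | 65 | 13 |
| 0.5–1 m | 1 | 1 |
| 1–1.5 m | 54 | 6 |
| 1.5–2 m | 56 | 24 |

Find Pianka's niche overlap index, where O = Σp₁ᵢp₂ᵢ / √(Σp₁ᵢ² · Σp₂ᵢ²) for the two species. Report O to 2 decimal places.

0.89

Proportions for Dendroica caerulescens (n=176): 65/176=0.3693, 1/176=0.0057, 54/176=0.3068, 56/176=0.3182
Proportions for Dendroica pensylvanica (n=44): 13/44=0.2955, 1/44=0.0227, 6/44=0.1364, 24/44=0.5455
Σ p₁ᵢp₂ᵢ = 0.109128 + 0.000129 + 0.041848 + 0.173578 = 0.324683
Σp_1ᵢ² = 0.3693² + 0.0057² + 0.3068² + 0.3182² = 0.136382 + 0.000032 + 0.094126 + 0.101251 = 0.331791
Σp_2ᵢ² = 0.2955² + 0.0227² + 0.1364² + 0.5455² = 0.087320 + 0.000515 + 0.018605 + 0.297570 = 0.404010
O = 0.324683 / √(0.331791 × 0.404010) = 0.324683 / 0.3661241 = 0.8868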